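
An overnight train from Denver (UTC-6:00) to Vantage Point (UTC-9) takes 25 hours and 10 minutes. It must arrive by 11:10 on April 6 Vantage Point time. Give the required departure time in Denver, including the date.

Target arrival in UTC: 11:10 + 9:00 = 20:10 on Apr 6.
Subtract 25 hours and 10 minutes → departure 19:00 UTC on Apr 5.
Denver is UTC−6:00: 19:00 − 6:00 = 13:00 on Apr 5.

13:00 on Apr 5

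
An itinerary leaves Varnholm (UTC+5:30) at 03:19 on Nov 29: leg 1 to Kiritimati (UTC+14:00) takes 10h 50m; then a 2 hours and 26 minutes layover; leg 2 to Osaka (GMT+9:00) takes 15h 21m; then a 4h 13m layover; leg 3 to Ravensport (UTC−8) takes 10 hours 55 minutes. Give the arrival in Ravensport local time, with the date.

09:34 on November 30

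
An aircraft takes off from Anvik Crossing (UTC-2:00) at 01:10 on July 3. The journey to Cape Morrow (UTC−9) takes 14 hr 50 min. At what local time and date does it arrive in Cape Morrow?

09:00 on July 3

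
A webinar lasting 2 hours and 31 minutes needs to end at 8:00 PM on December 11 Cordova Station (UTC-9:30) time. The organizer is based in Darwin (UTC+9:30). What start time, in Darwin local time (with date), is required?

Target end time in UTC: 8:00 PM + 9:30 = 5:30 AM on Dec 12.
Subtract 2 hours and 31 minutes → start 2:59 AM UTC on Dec 12.
Darwin is UTC+9:30: 2:59 AM + 9:30 = 12:29 PM on Dec 12.

12:29 PM on Dec 12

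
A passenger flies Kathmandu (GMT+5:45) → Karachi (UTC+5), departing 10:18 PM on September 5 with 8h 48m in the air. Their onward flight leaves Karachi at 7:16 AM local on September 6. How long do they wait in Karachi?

Convert departure to UTC: 10:18 PM − 5:45 = 4:33 PM UTC on Sep 5.
Add 8 hours and 48 minutes flight time → 1:21 AM UTC (Sep 6).
Karachi is UTC+5:00, so local arrival = 1:21 AM + 5:00 = 6:21 AM on Sep 6.
Layover = 7:16 AM − 6:21 AM = 55 minutes.

55 minutes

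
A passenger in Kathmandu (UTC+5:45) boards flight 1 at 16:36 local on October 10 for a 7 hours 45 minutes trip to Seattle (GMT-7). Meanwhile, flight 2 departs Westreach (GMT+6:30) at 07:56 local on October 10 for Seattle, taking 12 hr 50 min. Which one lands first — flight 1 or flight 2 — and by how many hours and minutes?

the second, by 4 hours 20 minutes

Flight 1 in UTC: 16:36 − 5:45 = 10:51 on Oct 10.
+7 hours and 45 minutes → arrive 18:36 UTC on Oct 10.
Flight 2 in UTC: 07:56 − 6:30 = 01:26 on Oct 10.
+12 hours 50 minutes → arrive 14:16 UTC on Oct 10.
Flight 2 lands earlier by 4 hours 20 minutes.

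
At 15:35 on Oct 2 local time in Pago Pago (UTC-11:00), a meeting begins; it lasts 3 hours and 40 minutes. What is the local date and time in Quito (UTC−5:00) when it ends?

Convert start to UTC: 15:35 + 11:00 = 02:35 UTC on Oct 3.
Add 3 hours and 40 minutes duration → 06:15 UTC.
Quito is UTC−5:00, so local end time = 06:15 − 5:00 = 01:15 on Oct 3.

01:15 on October 3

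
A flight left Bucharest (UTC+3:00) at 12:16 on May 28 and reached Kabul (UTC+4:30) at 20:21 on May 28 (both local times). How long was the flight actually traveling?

Kabul is 1:30 ahead of Bucharest.
Clock-face elapsed time (ignoring zones) is 8 hours 5 minutes.
Actual elapsed = 8 hours 5 minutes − 1:30 = 6 hours 35 minutes.

6 hours 35 minutes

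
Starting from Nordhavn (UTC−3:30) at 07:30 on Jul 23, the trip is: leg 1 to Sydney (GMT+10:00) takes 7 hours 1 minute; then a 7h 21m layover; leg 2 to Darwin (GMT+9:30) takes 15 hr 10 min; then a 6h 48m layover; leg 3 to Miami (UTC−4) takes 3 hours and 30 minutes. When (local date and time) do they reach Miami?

22:50 on July 24

Convert departure to UTC: 07:30 + 3:30 = 11:00 UTC on Jul 23.
Add 7 hours and 1 minute leg 1 → 18:01 UTC.
Add 7 hours 21 minutes layover in Sydney → 01:22 UTC (Jul 24).
Add 15 hours 10 minutes leg 2 → 16:32 UTC.
Add 6 hours 48 minutes layover in Darwin → 23:20 UTC.
Add 3 hours 30 minutes leg 3 → 02:50 UTC (Jul 25).
Miami is UTC−4:00, so local arrival = 02:50 − 4:00 = 22:50 on Jul 24.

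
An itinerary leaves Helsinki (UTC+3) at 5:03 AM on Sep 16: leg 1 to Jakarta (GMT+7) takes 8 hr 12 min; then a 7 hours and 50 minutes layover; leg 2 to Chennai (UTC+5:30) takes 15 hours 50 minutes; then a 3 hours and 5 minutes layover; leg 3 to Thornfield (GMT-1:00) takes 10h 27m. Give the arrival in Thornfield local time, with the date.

10:27 PM on September 17

Convert departure to UTC: 5:03 AM − 3:00 = 2:03 AM UTC on Sep 16.
Add 8 hours and 12 minutes leg 1 → 10:15 AM UTC.
Add 7 hours 50 minutes layover in Jakarta → 6:05 PM UTC.
Add 15 hours 50 minutes leg 2 → 9:55 AM UTC (Sep 17).
Add 3 hours and 5 minutes layover in Chennai → 1:00 PM UTC.
Add 10 hours and 27 minutes leg 3 → 11:27 PM UTC.
Thornfield is UTC−1:00, so local arrival = 11:27 PM − 1:00 = 10:27 PM on Sep 17.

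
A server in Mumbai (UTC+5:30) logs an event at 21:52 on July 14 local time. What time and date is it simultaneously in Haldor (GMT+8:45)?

01:07 on July 15

In UTC: 21:52 − 5:30 = 16:22 on Jul 14.
Haldor is UTC+8:45: 16:22 + 8:45 = 01:07 on Jul 15.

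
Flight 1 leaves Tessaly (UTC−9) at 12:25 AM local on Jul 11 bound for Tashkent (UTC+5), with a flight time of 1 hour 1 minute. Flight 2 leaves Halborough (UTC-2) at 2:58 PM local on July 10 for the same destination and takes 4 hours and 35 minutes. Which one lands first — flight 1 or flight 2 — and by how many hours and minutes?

Flight 1 in UTC: 12:25 AM + 9:00 = 9:25 AM on Jul 11.
+1 hour 1 minute → arrive 10:26 AM UTC on Jul 11.
Flight 2 in UTC: 2:58 PM + 2:00 = 4:58 PM on Jul 10.
+4 hours and 35 minutes → arrive 9:33 PM UTC on Jul 10.
Flight 2 lands earlier by 12 hours 53 minutes.

the second, by 12 hours 53 minutes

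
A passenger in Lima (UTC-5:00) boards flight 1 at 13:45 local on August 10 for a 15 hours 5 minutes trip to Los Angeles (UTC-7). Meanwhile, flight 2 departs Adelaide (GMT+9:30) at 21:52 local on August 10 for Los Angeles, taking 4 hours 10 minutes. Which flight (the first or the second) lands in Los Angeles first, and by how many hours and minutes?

the second, by 17 hours 18 minutes

Flight 1 in UTC: 13:45 + 5:00 = 18:45 on Aug 10.
+15 hours and 5 minutes → arrive 09:50 UTC on Aug 11.
Flight 2 in UTC: 21:52 − 9:30 = 12:22 on Aug 10.
+4 hours 10 minutes → arrive 16:32 UTC on Aug 10.
Flight 2 lands earlier by 17 hours 18 minutes.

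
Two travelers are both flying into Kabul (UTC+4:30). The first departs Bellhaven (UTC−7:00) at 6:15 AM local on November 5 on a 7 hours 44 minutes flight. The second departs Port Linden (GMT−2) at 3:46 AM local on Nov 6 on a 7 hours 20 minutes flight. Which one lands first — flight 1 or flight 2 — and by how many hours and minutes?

Flight 1 in UTC: 6:15 AM + 7:00 = 1:15 PM on Nov 5.
+7 hours and 44 minutes → arrive 8:59 PM UTC on Nov 5.
Flight 2 in UTC: 3:46 AM + 2:00 = 5:46 AM on Nov 6.
+7 hours 20 minutes → arrive 1:06 PM UTC on Nov 6.
Flight 1 lands earlier by 16 hours 7 minutes.

the first, by 16 hours 7 minutes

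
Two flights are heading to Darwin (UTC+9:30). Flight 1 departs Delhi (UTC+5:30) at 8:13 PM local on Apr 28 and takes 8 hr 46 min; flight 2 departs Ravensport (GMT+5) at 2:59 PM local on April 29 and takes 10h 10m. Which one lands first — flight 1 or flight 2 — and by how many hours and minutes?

Flight 1 in UTC: 8:13 PM − 5:30 = 2:43 PM on Apr 28.
+8 hours 46 minutes → arrive 11:29 PM UTC on Apr 28.
Flight 2 in UTC: 2:59 PM − 5:00 = 9:59 AM on Apr 29.
+10 hours and 10 minutes → arrive 8:09 PM UTC on Apr 29.
Flight 1 lands earlier by 20 hours 40 minutes.

the first, by 20 hours 40 minutes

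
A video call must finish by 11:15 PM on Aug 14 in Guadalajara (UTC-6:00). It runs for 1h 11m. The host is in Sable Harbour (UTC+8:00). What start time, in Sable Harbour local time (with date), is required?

12:04 PM on Aug 15

Target end time in UTC: 11:15 PM + 6:00 = 5:15 AM on Aug 15.
Subtract 1 hour and 11 minutes → start 4:04 AM UTC on Aug 15.
Sable Harbour is UTC+8:00: 4:04 AM + 8:00 = 12:04 PM on Aug 15.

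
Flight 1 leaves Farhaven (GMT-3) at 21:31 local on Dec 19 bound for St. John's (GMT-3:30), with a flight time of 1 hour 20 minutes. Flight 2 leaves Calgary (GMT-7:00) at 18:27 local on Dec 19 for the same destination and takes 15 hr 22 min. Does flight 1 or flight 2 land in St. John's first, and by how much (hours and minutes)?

Flight 1 in UTC: 21:31 + 3:00 = 00:31 on Dec 20.
+1 hour and 20 minutes → arrive 01:51 UTC on Dec 20.
Flight 2 in UTC: 18:27 + 7:00 = 01:27 on Dec 20.
+15 hours 22 minutes → arrive 16:49 UTC on Dec 20.
Flight 1 lands earlier by 14 hours 58 minutes.

the first, by 14 hours 58 minutes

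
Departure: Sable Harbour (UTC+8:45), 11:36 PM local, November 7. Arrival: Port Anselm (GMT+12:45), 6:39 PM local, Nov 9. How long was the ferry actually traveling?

39 hours 3 minutes

Departure in UTC: 11:36 PM − 8:45 = 2:51 PM on Nov 7.
Arrival in UTC: 6:39 PM − 12:45 = 5:54 AM on Nov 9.
Elapsed = 5:54 AM − 2:51 PM (+2 days) = 39 hours 3 minutes.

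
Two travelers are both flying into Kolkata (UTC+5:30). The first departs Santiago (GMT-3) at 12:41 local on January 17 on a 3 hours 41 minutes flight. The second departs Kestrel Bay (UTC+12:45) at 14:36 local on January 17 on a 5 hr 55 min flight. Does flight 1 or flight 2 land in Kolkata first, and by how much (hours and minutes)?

the second, by 11 hours 36 minutes

Flight 1 in UTC: 12:41 + 3:00 = 15:41 on Jan 17.
+3 hours 41 minutes → arrive 19:22 UTC on Jan 17.
Flight 2 in UTC: 14:36 − 12:45 = 01:51 on Jan 17.
+5 hours 55 minutes → arrive 07:46 UTC on Jan 17.
Flight 2 lands earlier by 11 hours 36 minutes.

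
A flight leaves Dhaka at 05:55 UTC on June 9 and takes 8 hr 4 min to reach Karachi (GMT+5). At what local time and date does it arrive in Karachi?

Departure is given in UTC: 05:55 on Jun 9.
Add 8 hours and 4 minutes → 13:59 UTC.
Karachi is UTC+5:00: 13:59 + 5:00 = 18:59 on Jun 9.

18:59 on June 9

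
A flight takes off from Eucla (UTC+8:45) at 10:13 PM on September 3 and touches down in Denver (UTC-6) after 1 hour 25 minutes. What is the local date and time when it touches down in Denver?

8:53 AM on Sep 3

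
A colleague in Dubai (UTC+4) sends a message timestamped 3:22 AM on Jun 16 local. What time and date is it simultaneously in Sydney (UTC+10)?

Sydney is 6:00 ahead of Dubai.
Shift by the zone difference: 3:22 AM + 6:00 = 9:22 AM on Jun 16 in Sydney.

9:22 AM on June 16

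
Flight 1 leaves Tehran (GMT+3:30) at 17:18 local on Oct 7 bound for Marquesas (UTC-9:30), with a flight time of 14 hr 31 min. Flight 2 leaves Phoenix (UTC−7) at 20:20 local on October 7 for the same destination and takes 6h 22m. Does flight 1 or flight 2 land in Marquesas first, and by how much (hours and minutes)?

the first, by 5 hours 23 minutes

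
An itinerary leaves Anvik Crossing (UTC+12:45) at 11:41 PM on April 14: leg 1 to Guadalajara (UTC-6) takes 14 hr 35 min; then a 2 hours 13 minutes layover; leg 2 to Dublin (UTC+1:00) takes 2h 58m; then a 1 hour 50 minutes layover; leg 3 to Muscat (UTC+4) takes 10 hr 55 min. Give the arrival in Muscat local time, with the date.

Convert departure to UTC: 11:41 PM − 12:45 = 10:56 AM UTC on Apr 14.
Add 14 hours and 35 minutes leg 1 → 1:31 AM UTC (Apr 15).
Add 2 hours and 13 minutes layover in Guadalajara → 3:44 AM UTC.
Add 2 hours 58 minutes leg 2 → 6:42 AM UTC.
Add 1 hour 50 minutes layover in Dublin → 8:32 AM UTC.
Add 10 hours and 55 minutes leg 3 → 7:27 PM UTC.
Muscat is UTC+4:00, so local arrival = 7:27 PM + 4:00 = 11:27 PM on Apr 15.

11:27 PM on April 15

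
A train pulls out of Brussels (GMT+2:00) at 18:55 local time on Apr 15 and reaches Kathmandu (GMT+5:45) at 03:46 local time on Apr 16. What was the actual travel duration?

Kathmandu is 3:45 ahead of Brussels.
Clock-face elapsed time (ignoring zones) is 8 hours 51 minutes.
Actual elapsed = 8 hours 51 minutes − 3:45 = 5 hours 6 minutes.

5 hours 6 minutes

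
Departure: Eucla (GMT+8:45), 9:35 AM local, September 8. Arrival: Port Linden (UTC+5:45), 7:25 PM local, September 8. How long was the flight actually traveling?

12 hours 50 minutes

Departure in UTC: 9:35 AM − 8:45 = 12:50 AM on Sep 8.
Arrival in UTC: 7:25 PM − 5:45 = 1:40 PM on Sep 8.
Elapsed = 1:40 PM − 12:50 AM = 12 hours 50 minutes.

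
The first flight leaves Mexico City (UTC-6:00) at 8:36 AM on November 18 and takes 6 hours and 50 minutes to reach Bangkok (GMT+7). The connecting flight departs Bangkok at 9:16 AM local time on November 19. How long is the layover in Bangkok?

Convert departure to UTC: 8:36 AM + 6:00 = 2:36 PM UTC on Nov 18.
Add 6 hours 50 minutes flight time → 9:26 PM UTC.
Bangkok is UTC+7:00, so local arrival = 9:26 PM + 7:00 = 4:26 AM on Nov 19.
Layover = 9:16 AM − 4:26 AM = 4 hours 50 minutes.

4 hours 50 minutes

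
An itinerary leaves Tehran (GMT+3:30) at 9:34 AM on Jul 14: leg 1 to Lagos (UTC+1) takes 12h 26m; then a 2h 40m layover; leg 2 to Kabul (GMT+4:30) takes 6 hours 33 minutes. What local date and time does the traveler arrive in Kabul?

Convert departure to UTC: 9:34 AM − 3:30 = 6:04 AM UTC on Jul 14.
Add 12 hours and 26 minutes leg 1 → 6:30 PM UTC.
Add 2 hours and 40 minutes layover in Lagos → 9:10 PM UTC.
Add 6 hours and 33 minutes leg 2 → 3:43 AM UTC (Jul 15).
Kabul is UTC+4:30, so local arrival = 3:43 AM + 4:30 = 8:13 AM on Jul 15.

8:13 AM on Jul 15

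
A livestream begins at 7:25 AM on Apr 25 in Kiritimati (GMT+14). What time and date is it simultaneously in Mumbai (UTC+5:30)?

10:55 PM on Apr 24

In UTC: 7:25 AM − 14:00 = 5:25 PM on Apr 24.
Mumbai is UTC+5:30: 5:25 PM + 5:30 = 10:55 PM on Apr 24.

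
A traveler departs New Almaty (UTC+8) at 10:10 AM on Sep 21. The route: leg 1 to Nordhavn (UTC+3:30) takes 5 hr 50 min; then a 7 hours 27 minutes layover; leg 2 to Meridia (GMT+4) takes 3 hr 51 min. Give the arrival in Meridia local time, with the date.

11:18 PM on September 21

Convert departure to UTC: 10:10 AM − 8:00 = 2:10 AM UTC on Sep 21.
Add 5 hours and 50 minutes leg 1 → 8:00 AM UTC.
Add 7 hours 27 minutes layover in Nordhavn → 3:27 PM UTC.
Add 3 hours and 51 minutes leg 2 → 7:18 PM UTC.
Meridia is UTC+4:00, so local arrival = 7:18 PM + 4:00 = 11:18 PM on Sep 21.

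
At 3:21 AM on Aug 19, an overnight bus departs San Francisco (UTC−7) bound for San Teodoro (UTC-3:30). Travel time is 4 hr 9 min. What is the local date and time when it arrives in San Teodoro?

11:00 AM on Aug 19

San Teodoro is 3:30 ahead of San Francisco.
After 4 hours 9 minutes it is 7:30 AM in San Francisco.
Shift by the zone difference: 7:30 AM + 3:30 = 11:00 AM on Aug 19 in San Teodoro.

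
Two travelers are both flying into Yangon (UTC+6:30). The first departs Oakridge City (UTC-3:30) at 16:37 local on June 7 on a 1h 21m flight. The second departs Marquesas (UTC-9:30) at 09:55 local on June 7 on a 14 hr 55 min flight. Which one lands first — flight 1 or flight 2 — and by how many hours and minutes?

the first, by 12 hours 52 minutes

Flight 1 in UTC: 16:37 + 3:30 = 20:07 on Jun 7.
+1 hour 21 minutes → arrive 21:28 UTC on Jun 7.
Flight 2 in UTC: 09:55 + 9:30 = 19:25 on Jun 7.
+14 hours and 55 minutes → arrive 10:20 UTC on Jun 8.
Flight 1 lands earlier by 12 hours 52 minutes.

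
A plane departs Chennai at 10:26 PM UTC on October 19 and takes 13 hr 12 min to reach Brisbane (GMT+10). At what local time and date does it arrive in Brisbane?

Departure is given in UTC: 10:26 PM on Oct 19.
Add 13 hours 12 minutes → 11:38 AM UTC (Oct 20).
Brisbane is UTC+10:00: 11:38 AM + 10:00 = 9:38 PM on Oct 20.

9:38 PM on October 20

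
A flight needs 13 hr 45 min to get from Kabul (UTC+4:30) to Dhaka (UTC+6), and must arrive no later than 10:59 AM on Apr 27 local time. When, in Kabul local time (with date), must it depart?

7:44 PM on Apr 26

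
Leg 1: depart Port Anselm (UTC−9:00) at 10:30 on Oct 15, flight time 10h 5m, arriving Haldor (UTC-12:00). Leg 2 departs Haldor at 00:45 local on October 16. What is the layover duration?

Convert departure to UTC: 10:30 + 9:00 = 19:30 UTC on Oct 15.
Add 10 hours and 5 minutes flight time → 05:35 UTC (Oct 16).
Haldor is UTC−12:00, so local arrival = 05:35 − 12:00 = 17:35 on Oct 15.
Layover = 00:45 − 17:35 (+1 day) = 7 hours 10 minutes.

7 hours 10 minutes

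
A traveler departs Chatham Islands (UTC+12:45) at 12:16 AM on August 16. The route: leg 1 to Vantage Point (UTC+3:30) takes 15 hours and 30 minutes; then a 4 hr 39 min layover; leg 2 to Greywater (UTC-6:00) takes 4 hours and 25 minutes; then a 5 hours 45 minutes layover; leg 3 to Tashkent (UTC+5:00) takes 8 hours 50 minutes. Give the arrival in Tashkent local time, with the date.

7:40 AM on Aug 17

Convert departure to UTC: 12:16 AM − 12:45 = 11:31 AM UTC on Aug 15.
Add 15 hours and 30 minutes leg 1 → 3:01 AM UTC (Aug 16).
Add 4 hours 39 minutes layover in Vantage Point → 7:40 AM UTC.
Add 4 hours and 25 minutes leg 2 → 12:05 PM UTC.
Add 5 hours and 45 minutes layover in Greywater → 5:50 PM UTC.
Add 8 hours 50 minutes leg 3 → 2:40 AM UTC (Aug 17).
Tashkent is UTC+5:00, so local arrival = 2:40 AM + 5:00 = 7:40 AM on Aug 17.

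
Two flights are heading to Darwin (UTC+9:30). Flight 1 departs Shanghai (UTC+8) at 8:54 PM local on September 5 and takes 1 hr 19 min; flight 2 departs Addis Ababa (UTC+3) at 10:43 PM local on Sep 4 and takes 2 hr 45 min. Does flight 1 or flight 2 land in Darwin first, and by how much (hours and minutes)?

the second, by 15 hours 45 minutes

Flight 1 in UTC: 8:54 PM − 8:00 = 12:54 PM on Sep 5.
+1 hour and 19 minutes → arrive 2:13 PM UTC on Sep 5.
Flight 2 in UTC: 10:43 PM − 3:00 = 7:43 PM on Sep 4.
+2 hours and 45 minutes → arrive 10:28 PM UTC on Sep 4.
Flight 2 lands earlier by 15 hours 45 minutes.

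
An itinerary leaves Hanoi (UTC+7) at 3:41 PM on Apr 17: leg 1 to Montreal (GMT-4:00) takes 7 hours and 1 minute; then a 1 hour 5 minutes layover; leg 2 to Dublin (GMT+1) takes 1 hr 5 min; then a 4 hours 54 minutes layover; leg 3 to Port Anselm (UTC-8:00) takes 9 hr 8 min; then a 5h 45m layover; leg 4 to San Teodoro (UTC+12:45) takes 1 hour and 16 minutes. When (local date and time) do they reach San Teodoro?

Convert departure to UTC: 3:41 PM − 7:00 = 8:41 AM UTC on Apr 17.
Add 7 hours 1 minute leg 1 → 3:42 PM UTC.
Add 1 hour 5 minutes layover in Montreal → 4:47 PM UTC.
Add 1 hour and 5 minutes leg 2 → 5:52 PM UTC.
Add 4 hours 54 minutes layover in Dublin → 10:46 PM UTC.
Add 9 hours and 8 minutes leg 3 → 7:54 AM UTC (Apr 18).
Add 5 hours and 45 minutes layover in Port Anselm → 1:39 PM UTC.
Add 1 hour 16 minutes leg 4 → 2:55 PM UTC.
San Teodoro is UTC+12:45, so local arrival = 2:55 PM + 12:45 = 3:40 AM on Apr 19.

3:40 AM on Apr 19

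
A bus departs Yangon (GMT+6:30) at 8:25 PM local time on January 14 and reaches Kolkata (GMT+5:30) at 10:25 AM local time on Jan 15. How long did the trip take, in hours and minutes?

15 hours

Departure in UTC: 8:25 PM − 6:30 = 1:55 PM on Jan 14.
Arrival in UTC: 10:25 AM − 5:30 = 4:55 AM on Jan 15.
Elapsed = 4:55 AM − 1:55 PM (+1 day) = 15 hours.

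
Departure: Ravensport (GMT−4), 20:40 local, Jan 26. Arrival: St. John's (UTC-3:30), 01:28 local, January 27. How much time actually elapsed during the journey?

4 hours 18 minutes

Departure in UTC: 20:40 + 4:00 = 00:40 on Jan 27.
Arrival in UTC: 01:28 + 3:30 = 04:58 on Jan 27.
Elapsed = 04:58 − 00:40 = 4 hours 18 minutes.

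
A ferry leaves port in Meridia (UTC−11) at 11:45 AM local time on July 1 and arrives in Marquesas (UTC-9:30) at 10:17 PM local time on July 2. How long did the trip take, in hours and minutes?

33 hours 2 minutes

Departure in UTC: 11:45 AM + 11:00 = 10:45 PM on Jul 1.
Arrival in UTC: 10:17 PM + 9:30 = 7:47 AM on Jul 3.
Elapsed = 7:47 AM − 10:45 PM (+2 days) = 33 hours 2 minutes.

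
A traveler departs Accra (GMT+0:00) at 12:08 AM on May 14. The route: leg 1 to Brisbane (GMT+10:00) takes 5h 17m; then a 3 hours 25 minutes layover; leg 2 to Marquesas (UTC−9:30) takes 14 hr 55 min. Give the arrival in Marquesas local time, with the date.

2:15 PM on May 14

Accra is at UTC+0, so departure is already 12:08 AM UTC on May 14.
Add 5 hours and 17 minutes leg 1 → 5:25 AM UTC.
Add 3 hours 25 minutes layover in Brisbane → 8:50 AM UTC.
Add 14 hours 55 minutes leg 2 → 11:45 PM UTC.
Marquesas is UTC−9:30, so local arrival = 11:45 PM − 9:30 = 2:15 PM on May 14.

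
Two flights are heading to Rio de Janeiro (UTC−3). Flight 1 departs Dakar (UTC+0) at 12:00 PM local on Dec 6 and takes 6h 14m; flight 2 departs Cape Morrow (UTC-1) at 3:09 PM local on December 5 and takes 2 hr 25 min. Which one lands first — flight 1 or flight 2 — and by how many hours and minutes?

the second, by 23 hours 40 minutes

Flight 1 departs at 12:00 PM UTC (Dec 6).
+6 hours and 14 minutes → arrive 6:14 PM UTC on Dec 6.
Flight 2 in UTC: 3:09 PM + 1:00 = 4:09 PM on Dec 5.
+2 hours 25 minutes → arrive 6:34 PM UTC on Dec 5.
Flight 2 lands earlier by 23 hours 40 minutes.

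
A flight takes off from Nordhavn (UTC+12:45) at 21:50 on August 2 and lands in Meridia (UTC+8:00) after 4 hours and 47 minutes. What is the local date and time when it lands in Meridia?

Convert departure to UTC: 21:50 − 12:45 = 09:05 UTC on Aug 2.
Add 4 hours and 47 minutes travel time → 13:52 UTC.
Meridia is UTC+8:00, so local arrival = 13:52 + 8:00 = 21:52 on Aug 2.

21:52 on August 2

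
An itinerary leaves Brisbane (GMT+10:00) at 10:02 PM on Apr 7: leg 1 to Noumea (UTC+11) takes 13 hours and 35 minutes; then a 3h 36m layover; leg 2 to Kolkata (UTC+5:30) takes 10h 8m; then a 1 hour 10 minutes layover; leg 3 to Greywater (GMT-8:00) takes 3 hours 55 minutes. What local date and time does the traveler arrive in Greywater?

Convert departure to UTC: 10:02 PM − 10:00 = 12:02 PM UTC on Apr 7.
Add 13 hours and 35 minutes leg 1 → 1:37 AM UTC (Apr 8).
Add 3 hours 36 minutes layover in Noumea → 5:13 AM UTC.
Add 10 hours and 8 minutes leg 2 → 3:21 PM UTC.
Add 1 hour and 10 minutes layover in Kolkata → 4:31 PM UTC.
Add 3 hours and 55 minutes leg 3 → 8:26 PM UTC.
Greywater is UTC−8:00, so local arrival = 8:26 PM − 8:00 = 12:26 PM on Apr 8.

12:26 PM on April 8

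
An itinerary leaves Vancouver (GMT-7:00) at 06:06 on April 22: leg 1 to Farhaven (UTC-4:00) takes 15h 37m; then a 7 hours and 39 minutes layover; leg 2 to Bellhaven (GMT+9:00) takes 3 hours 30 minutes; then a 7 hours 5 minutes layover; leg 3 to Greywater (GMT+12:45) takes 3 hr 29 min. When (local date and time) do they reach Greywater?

15:11 on April 24

Convert departure to UTC: 06:06 + 7:00 = 13:06 UTC on Apr 22.
Add 15 hours 37 minutes leg 1 → 04:43 UTC (Apr 23).
Add 7 hours 39 minutes layover in Farhaven → 12:22 UTC.
Add 3 hours and 30 minutes leg 2 → 15:52 UTC.
Add 7 hours and 5 minutes layover in Bellhaven → 22:57 UTC.
Add 3 hours 29 minutes leg 3 → 02:26 UTC (Apr 24).
Greywater is UTC+12:45, so local arrival = 02:26 + 12:45 = 15:11 on Apr 24.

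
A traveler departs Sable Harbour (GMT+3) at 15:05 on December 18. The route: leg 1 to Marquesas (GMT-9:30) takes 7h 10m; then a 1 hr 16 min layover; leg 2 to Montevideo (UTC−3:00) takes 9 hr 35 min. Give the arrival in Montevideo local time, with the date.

Convert departure to UTC: 15:05 − 3:00 = 12:05 UTC on Dec 18.
Add 7 hours 10 minutes leg 1 → 19:15 UTC.
Add 1 hour and 16 minutes layover in Marquesas → 20:31 UTC.
Add 9 hours and 35 minutes leg 2 → 06:06 UTC (Dec 19).
Montevideo is UTC−3:00, so local arrival = 06:06 − 3:00 = 03:06 on Dec 19.

03:06 on Dec 19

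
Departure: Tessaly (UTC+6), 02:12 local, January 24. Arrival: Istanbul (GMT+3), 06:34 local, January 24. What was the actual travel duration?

7 hours 22 minutes

Departure in UTC: 02:12 − 6:00 = 20:12 on Jan 23.
Arrival in UTC: 06:34 − 3:00 = 03:34 on Jan 24.
Elapsed = 03:34 − 20:12 (+1 day) = 7 hours 22 minutes.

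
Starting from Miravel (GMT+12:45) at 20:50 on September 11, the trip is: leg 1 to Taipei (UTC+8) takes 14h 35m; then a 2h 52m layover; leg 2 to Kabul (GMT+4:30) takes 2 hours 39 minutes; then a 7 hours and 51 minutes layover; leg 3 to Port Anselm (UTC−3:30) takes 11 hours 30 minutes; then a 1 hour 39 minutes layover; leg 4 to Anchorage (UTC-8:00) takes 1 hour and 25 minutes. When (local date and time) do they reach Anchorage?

Convert departure to UTC: 20:50 − 12:45 = 08:05 UTC on Sep 11.
Add 14 hours 35 minutes leg 1 → 22:40 UTC.
Add 2 hours 52 minutes layover in Taipei → 01:32 UTC (Sep 12).
Add 2 hours and 39 minutes leg 2 → 04:11 UTC.
Add 7 hours and 51 minutes layover in Kabul → 12:02 UTC.
Add 11 hours and 30 minutes leg 3 → 23:32 UTC.
Add 1 hour and 39 minutes layover in Port Anselm → 01:11 UTC (Sep 13).
Add 1 hour and 25 minutes leg 4 → 02:36 UTC.
Anchorage is UTC−8:00, so local arrival = 02:36 − 8:00 = 18:36 on Sep 12.

18:36 on September 12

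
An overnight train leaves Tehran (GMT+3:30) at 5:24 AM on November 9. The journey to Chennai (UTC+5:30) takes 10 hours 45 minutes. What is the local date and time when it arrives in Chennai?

Chennai is 2:00 ahead of Tehran.
After 10 hours and 45 minutes it is 4:09 PM in Tehran.
Shift by the zone difference: 4:09 PM + 2:00 = 6:09 PM on Nov 9 in Chennai.

6:09 PM on Nov 9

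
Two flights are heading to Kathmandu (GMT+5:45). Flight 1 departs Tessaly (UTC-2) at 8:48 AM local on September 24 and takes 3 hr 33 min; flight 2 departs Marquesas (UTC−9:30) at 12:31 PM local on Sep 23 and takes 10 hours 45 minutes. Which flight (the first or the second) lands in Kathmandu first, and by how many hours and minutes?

the second, by 5 hours 35 minutes

Flight 1 in UTC: 8:48 AM + 2:00 = 10:48 AM on Sep 24.
+3 hours 33 minutes → arrive 2:21 PM UTC on Sep 24.
Flight 2 in UTC: 12:31 PM + 9:30 = 10:01 PM on Sep 23.
+10 hours 45 minutes → arrive 8:46 AM UTC on Sep 24.
Flight 2 lands earlier by 5 hours 35 minutes.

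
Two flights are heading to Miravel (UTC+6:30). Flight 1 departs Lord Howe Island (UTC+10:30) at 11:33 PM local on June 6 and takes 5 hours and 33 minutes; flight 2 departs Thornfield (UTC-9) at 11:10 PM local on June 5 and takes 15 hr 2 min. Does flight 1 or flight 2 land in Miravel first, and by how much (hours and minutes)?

the first, by 4 hours 36 minutes

Flight 1 in UTC: 11:33 PM − 10:30 = 1:03 PM on Jun 6.
+5 hours 33 minutes → arrive 6:36 PM UTC on Jun 6.
Flight 2 in UTC: 11:10 PM + 9:00 = 8:10 AM on Jun 6.
+15 hours 2 minutes → arrive 11:12 PM UTC on Jun 6.
Flight 1 lands earlier by 4 hours 36 minutes.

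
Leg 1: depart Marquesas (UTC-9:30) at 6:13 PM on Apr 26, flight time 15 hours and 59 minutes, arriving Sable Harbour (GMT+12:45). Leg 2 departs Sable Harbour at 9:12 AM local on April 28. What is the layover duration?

45 minutes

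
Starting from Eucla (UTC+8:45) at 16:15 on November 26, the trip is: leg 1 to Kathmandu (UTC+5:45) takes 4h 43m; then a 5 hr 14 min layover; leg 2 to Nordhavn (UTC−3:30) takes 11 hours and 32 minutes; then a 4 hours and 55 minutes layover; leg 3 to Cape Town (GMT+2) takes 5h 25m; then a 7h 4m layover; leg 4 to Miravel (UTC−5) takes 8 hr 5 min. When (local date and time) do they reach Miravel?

Convert departure to UTC: 16:15 − 8:45 = 07:30 UTC on Nov 26.
Add 4 hours and 43 minutes leg 1 → 12:13 UTC.
Add 5 hours 14 minutes layover in Kathmandu → 17:27 UTC.
Add 11 hours 32 minutes leg 2 → 04:59 UTC (Nov 27).
Add 4 hours 55 minutes layover in Nordhavn → 09:54 UTC.
Add 5 hours 25 minutes leg 3 → 15:19 UTC.
Add 7 hours 4 minutes layover in Cape Town → 22:23 UTC.
Add 8 hours and 5 minutes leg 4 → 06:28 UTC (Nov 28).
Miravel is UTC−5:00, so local arrival = 06:28 − 5:00 = 01:28 on Nov 28.

01:28 on November 28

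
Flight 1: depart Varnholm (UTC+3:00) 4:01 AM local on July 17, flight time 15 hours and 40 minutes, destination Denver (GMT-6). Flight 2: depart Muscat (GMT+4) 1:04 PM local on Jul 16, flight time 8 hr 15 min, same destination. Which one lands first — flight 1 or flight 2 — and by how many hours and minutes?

the second, by 23 hours 22 minutes

Flight 1 in UTC: 4:01 AM − 3:00 = 1:01 AM on Jul 17.
+15 hours 40 minutes → arrive 4:41 PM UTC on Jul 17.
Flight 2 in UTC: 1:04 PM − 4:00 = 9:04 AM on Jul 16.
+8 hours 15 minutes → arrive 5:19 PM UTC on Jul 16.
Flight 2 lands earlier by 23 hours 22 minutes.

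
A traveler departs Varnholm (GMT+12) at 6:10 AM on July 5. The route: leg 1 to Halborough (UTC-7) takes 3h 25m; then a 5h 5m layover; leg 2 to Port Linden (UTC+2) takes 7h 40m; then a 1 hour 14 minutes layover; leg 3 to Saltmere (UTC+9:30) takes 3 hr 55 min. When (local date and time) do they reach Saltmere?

12:59 AM on July 6

Convert departure to UTC: 6:10 AM − 12:00 = 6:10 PM UTC on Jul 4.
Add 3 hours and 25 minutes leg 1 → 9:35 PM UTC.
Add 5 hours 5 minutes layover in Halborough → 2:40 AM UTC (Jul 5).
Add 7 hours 40 minutes leg 2 → 10:20 AM UTC.
Add 1 hour 14 minutes layover in Port Linden → 11:34 AM UTC.
Add 3 hours and 55 minutes leg 3 → 3:29 PM UTC.
Saltmere is UTC+9:30, so local arrival = 3:29 PM + 9:30 = 12:59 AM on Jul 6.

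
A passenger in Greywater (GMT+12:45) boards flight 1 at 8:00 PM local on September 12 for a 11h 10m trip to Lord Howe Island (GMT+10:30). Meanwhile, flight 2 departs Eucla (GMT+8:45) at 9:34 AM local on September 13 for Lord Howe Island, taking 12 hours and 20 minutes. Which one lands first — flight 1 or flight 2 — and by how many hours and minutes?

the first, by 18 hours 44 minutes

Flight 1 in UTC: 8:00 PM − 12:45 = 7:15 AM on Sep 12.
+11 hours and 10 minutes → arrive 6:25 PM UTC on Sep 12.
Flight 2 in UTC: 9:34 AM − 8:45 = 12:49 AM on Sep 13.
+12 hours and 20 minutes → arrive 1:09 PM UTC on Sep 13.
Flight 1 lands earlier by 18 hours 44 minutes.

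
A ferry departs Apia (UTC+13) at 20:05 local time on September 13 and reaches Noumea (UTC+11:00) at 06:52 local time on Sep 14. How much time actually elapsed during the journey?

12 hours 47 minutes

Departure in UTC: 20:05 − 13:00 = 07:05 on Sep 13.
Arrival in UTC: 06:52 − 11:00 = 19:52 on Sep 13.
Elapsed = 19:52 − 07:05 = 12 hours 47 minutes.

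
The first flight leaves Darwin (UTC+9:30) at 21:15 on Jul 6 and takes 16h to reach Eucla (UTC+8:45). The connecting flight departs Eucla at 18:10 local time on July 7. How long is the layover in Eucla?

5 hours 40 minutes

Convert departure to UTC: 21:15 − 9:30 = 11:45 UTC on Jul 6.
Add 16 hours flight time → 03:45 UTC (Jul 7).
Eucla is UTC+8:45, so local arrival = 03:45 + 8:45 = 12:30 on Jul 7.
Layover = 18:10 − 12:30 = 5 hours 40 minutes.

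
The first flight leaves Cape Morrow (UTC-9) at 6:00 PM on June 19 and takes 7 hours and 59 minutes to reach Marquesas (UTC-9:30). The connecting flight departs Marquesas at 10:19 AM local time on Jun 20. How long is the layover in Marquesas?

8 hours 50 minutes

Convert departure to UTC: 6:00 PM + 9:00 = 3:00 AM UTC on Jun 20.
Add 7 hours 59 minutes flight time → 10:59 AM UTC.
Marquesas is UTC−9:30, so local arrival = 10:59 AM − 9:30 = 1:29 AM on Jun 20.
Layover = 10:19 AM − 1:29 AM = 8 hours 50 minutes.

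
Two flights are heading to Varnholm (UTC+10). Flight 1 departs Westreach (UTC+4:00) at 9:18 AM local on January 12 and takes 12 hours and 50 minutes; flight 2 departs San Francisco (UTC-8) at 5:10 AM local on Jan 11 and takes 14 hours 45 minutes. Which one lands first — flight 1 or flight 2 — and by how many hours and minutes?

Flight 1 in UTC: 9:18 AM − 4:00 = 5:18 AM on Jan 12.
+12 hours and 50 minutes → arrive 6:08 PM UTC on Jan 12.
Flight 2 in UTC: 5:10 AM + 8:00 = 1:10 PM on Jan 11.
+14 hours and 45 minutes → arrive 3:55 AM UTC on Jan 12.
Flight 2 lands earlier by 14 hours 13 minutes.

the second, by 14 hours 13 minutes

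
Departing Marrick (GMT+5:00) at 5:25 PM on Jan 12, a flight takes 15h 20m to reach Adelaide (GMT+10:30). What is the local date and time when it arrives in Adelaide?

2:15 PM on Jan 13

Convert departure to UTC: 5:25 PM − 5:00 = 12:25 PM UTC on Jan 12.
Add 15 hours and 20 minutes travel time → 3:45 AM UTC (Jan 13).
Adelaide is UTC+10:30, so local arrival = 3:45 AM + 10:30 = 2:15 PM on Jan 13.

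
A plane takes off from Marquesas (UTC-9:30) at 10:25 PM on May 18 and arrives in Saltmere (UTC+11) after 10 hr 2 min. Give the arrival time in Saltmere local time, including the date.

Saltmere is 20:30 ahead of Marquesas.
After 10 hours 2 minutes it is 8:27 AM (May 19) in Marquesas.
Shift by the zone difference: 8:27 AM + 20:30 = 4:57 AM on May 20 in Saltmere.

4:57 AM on May 20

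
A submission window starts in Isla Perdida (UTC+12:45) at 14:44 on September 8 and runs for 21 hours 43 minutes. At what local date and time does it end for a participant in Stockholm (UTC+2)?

Convert start to UTC: 14:44 − 12:45 = 01:59 UTC on Sep 8.
Add 21 hours and 43 minutes duration → 23:42 UTC.
Stockholm is UTC+2:00, so local end time = 23:42 + 2:00 = 01:42 on Sep 9.

01:42 on September 9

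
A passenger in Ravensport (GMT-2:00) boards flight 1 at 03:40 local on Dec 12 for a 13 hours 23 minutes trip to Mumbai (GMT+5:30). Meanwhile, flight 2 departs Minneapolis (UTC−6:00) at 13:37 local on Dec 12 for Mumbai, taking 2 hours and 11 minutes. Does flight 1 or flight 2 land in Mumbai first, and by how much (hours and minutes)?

the first, by 2 hours 45 minutes

Flight 1 in UTC: 03:40 + 2:00 = 05:40 on Dec 12.
+13 hours and 23 minutes → arrive 19:03 UTC on Dec 12.
Flight 2 in UTC: 13:37 + 6:00 = 19:37 on Dec 12.
+2 hours 11 minutes → arrive 21:48 UTC on Dec 12.
Flight 1 lands earlier by 2 hours 45 minutes.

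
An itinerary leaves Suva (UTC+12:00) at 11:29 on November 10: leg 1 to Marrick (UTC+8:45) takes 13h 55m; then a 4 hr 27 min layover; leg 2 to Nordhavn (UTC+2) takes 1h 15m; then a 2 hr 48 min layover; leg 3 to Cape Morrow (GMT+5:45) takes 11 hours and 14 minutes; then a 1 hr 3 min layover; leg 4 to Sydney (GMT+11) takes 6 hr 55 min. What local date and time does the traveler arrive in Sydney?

Convert departure to UTC: 11:29 − 12:00 = 23:29 UTC on Nov 9.
Add 13 hours and 55 minutes leg 1 → 13:24 UTC (Nov 10).
Add 4 hours 27 minutes layover in Marrick → 17:51 UTC.
Add 1 hour and 15 minutes leg 2 → 19:06 UTC.
Add 2 hours 48 minutes layover in Nordhavn → 21:54 UTC.
Add 11 hours 14 minutes leg 3 → 09:08 UTC (Nov 11).
Add 1 hour 3 minutes layover in Cape Morrow → 10:11 UTC.
Add 6 hours and 55 minutes leg 4 → 17:06 UTC.
Sydney is UTC+11:00, so local arrival = 17:06 + 11:00 = 04:06 on Nov 12.

04:06 on November 12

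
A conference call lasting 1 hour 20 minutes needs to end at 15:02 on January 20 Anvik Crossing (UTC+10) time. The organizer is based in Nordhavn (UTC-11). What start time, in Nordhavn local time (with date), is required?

16:42 on January 19

Target end time in UTC: 15:02 − 10:00 = 05:02 on Jan 20.
Subtract 1 hour and 20 minutes → start 03:42 UTC on Jan 20.
Nordhavn is UTC−11:00: 03:42 − 11:00 = 16:42 on Jan 19.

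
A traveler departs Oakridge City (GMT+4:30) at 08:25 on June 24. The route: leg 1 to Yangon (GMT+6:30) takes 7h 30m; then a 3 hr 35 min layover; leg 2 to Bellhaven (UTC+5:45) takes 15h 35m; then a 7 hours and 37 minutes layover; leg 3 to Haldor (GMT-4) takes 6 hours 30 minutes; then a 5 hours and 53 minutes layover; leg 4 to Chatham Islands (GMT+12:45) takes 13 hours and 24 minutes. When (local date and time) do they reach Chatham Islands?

04:44 on June 27

Convert departure to UTC: 08:25 − 4:30 = 03:55 UTC on Jun 24.
Add 7 hours 30 minutes leg 1 → 11:25 UTC.
Add 3 hours 35 minutes layover in Yangon → 15:00 UTC.
Add 15 hours 35 minutes leg 2 → 06:35 UTC (Jun 25).
Add 7 hours 37 minutes layover in Bellhaven → 14:12 UTC.
Add 6 hours and 30 minutes leg 3 → 20:42 UTC.
Add 5 hours and 53 minutes layover in Haldor → 02:35 UTC (Jun 26).
Add 13 hours 24 minutes leg 4 → 15:59 UTC.
Chatham Islands is UTC+12:45, so local arrival = 15:59 + 12:45 = 04:44 on Jun 27.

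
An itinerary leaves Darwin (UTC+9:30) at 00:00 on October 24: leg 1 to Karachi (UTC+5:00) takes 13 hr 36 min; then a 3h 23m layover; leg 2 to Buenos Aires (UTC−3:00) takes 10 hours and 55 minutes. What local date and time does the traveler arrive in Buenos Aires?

Convert departure to UTC: 00:00 − 9:30 = 14:30 UTC on Oct 23.
Add 13 hours and 36 minutes leg 1 → 04:06 UTC (Oct 24).
Add 3 hours and 23 minutes layover in Karachi → 07:29 UTC.
Add 10 hours 55 minutes leg 2 → 18:24 UTC.
Buenos Aires is UTC−3:00, so local arrival = 18:24 − 3:00 = 15:24 on Oct 24.

15:24 on October 24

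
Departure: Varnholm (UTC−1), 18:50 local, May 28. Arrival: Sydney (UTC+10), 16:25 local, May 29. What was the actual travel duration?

Sydney is 11:00 ahead of Varnholm.
Clock-face elapsed time (ignoring zones) is 21 hours 35 minutes.
Actual elapsed = 21 hours 35 minutes − 11:00 = 10 hours 35 minutes.

10 hours 35 minutes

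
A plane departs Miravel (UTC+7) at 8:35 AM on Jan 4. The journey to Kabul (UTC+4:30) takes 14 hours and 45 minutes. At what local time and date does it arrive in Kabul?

8:50 PM on Jan 4

Convert departure to UTC: 8:35 AM − 7:00 = 1:35 AM UTC on Jan 4.
Add 14 hours and 45 minutes travel time → 4:20 PM UTC.
Kabul is UTC+4:30, so local arrival = 4:20 PM + 4:30 = 8:50 PM on Jan 4.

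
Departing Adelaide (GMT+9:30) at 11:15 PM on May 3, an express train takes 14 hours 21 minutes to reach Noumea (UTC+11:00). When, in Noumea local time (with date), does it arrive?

Convert departure to UTC: 11:15 PM − 9:30 = 1:45 PM UTC on May 3.
Add 14 hours 21 minutes travel time → 4:06 AM UTC (May 4).
Noumea is UTC+11:00, so local arrival = 4:06 AM + 11:00 = 3:06 PM on May 4.

3:06 PM on May 4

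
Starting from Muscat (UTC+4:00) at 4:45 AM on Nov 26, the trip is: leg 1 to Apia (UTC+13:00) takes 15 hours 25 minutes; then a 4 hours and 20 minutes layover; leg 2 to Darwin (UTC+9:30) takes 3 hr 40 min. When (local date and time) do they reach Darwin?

9:40 AM on November 27

Convert departure to UTC: 4:45 AM − 4:00 = 12:45 AM UTC on Nov 26.
Add 15 hours 25 minutes leg 1 → 4:10 PM UTC.
Add 4 hours 20 minutes layover in Apia → 8:30 PM UTC.
Add 3 hours 40 minutes leg 2 → 12:10 AM UTC (Nov 27).
Darwin is UTC+9:30, so local arrival = 12:10 AM + 9:30 = 9:40 AM on Nov 27.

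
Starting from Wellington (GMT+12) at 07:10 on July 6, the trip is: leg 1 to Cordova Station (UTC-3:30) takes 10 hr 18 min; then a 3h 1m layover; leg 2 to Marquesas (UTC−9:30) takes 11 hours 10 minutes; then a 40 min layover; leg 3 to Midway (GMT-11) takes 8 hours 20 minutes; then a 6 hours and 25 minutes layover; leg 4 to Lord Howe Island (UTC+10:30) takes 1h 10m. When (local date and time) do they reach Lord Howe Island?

22:44 on July 7

Convert departure to UTC: 07:10 − 12:00 = 19:10 UTC on Jul 5.
Add 10 hours 18 minutes leg 1 → 05:28 UTC (Jul 6).
Add 3 hours 1 minute layover in Cordova Station → 08:29 UTC.
Add 11 hours 10 minutes leg 2 → 19:39 UTC.
Add 40 minutes layover in Marquesas → 20:19 UTC.
Add 8 hours 20 minutes leg 3 → 04:39 UTC (Jul 7).
Add 6 hours and 25 minutes layover in Midway → 11:04 UTC.
Add 1 hour and 10 minutes leg 4 → 12:14 UTC.
Lord Howe Island is UTC+10:30, so local arrival = 12:14 + 10:30 = 22:44 on Jul 7.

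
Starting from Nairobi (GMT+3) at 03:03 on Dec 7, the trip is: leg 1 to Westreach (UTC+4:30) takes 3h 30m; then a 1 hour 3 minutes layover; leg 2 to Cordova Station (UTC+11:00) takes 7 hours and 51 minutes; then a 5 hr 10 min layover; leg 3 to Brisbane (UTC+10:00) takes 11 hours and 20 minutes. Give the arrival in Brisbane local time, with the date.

14:57 on December 8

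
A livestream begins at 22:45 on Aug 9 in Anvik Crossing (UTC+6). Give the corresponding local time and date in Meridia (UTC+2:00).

18:45 on Aug 9

In UTC: 22:45 − 6:00 = 16:45 on Aug 9.
Meridia is UTC+2:00: 16:45 + 2:00 = 18:45 on Aug 9.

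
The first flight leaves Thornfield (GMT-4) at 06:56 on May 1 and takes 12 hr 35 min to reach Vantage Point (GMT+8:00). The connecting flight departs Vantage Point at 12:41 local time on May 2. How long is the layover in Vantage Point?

5 hours 10 minutes

Convert departure to UTC: 06:56 + 4:00 = 10:56 UTC on May 1.
Add 12 hours and 35 minutes flight time → 23:31 UTC.
Vantage Point is UTC+8:00, so local arrival = 23:31 + 8:00 = 07:31 on May 2.
Layover = 12:41 − 07:31 = 5 hours 10 minutes.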